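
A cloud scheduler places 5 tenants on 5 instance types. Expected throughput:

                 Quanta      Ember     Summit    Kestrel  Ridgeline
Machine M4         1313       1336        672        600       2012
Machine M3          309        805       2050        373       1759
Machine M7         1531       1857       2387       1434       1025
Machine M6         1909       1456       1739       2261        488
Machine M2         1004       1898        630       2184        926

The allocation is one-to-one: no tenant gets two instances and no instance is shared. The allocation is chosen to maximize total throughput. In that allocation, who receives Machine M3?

Optimal: Quanta→Machine M6 (1909 ops/s), Ember→Machine M7 (1857 ops/s), Summit→Machine M3 (2050 ops/s), Kestrel→Machine M2 (2184 ops/s), Ridgeline→Machine M4 (2012 ops/s) — total 1909+1857+2050+2184+2012 = 10012 ops/s.
Max-entry greedy (repeatedly take the single best remaining cell) gives 8867 ops/s, worse by 1145.
Summit's own top instance is Machine M7 (2387 ops/s), but forcing Summit→Machine M7 and reassigning the rest optimally gives only 9618 ops/s — worse by 394.

Summit receives Machine M3.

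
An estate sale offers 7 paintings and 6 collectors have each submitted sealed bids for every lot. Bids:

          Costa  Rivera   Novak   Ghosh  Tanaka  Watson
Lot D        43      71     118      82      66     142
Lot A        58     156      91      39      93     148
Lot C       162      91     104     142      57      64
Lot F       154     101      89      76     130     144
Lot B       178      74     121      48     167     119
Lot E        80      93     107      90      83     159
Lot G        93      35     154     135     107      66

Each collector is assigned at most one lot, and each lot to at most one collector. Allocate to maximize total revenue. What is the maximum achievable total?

Optimal: Costa→Lot F ($154), Rivera→Lot A ($156), Novak→Lot G ($154), Ghosh→Lot C ($142), Tanaka→Lot B ($167), Watson→Lot E ($159) — total 154+156+154+142+167+159 = $932.
Row-greedy (each collector in turn takes its best remaining lot) gives $919, worse by 13.
Swapping Novak↔Costa (Novak→Lot F $89, Costa→Lot G $93) loses 126.
Every other assignment is strictly worse.

Maximum total: $932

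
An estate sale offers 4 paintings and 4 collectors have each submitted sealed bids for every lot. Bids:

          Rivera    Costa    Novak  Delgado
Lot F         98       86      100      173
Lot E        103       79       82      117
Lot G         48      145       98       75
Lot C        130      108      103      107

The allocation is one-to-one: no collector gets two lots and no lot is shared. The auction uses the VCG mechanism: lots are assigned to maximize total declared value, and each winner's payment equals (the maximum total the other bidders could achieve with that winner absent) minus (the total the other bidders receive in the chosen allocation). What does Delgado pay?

Efficient allocation: Rivera→Lot C ($130), Costa→Lot G ($145), Novak→Lot E ($82), Delgado→Lot F ($173); total welfare W = $530.
Delgado receives Lot F at value $173, so the others get W − 173 = $357.
Without Delgado: best allocation of the remaining 3 bidders over all 4 lots is Rivera→Lot C ($130), Costa→Lot G ($145), Novak→Lot F ($100), total $375.
VCG payment = (others' best without Delgado) − (others' welfare with Delgado) = 375 − 357 = $18.

Delgado pays $18.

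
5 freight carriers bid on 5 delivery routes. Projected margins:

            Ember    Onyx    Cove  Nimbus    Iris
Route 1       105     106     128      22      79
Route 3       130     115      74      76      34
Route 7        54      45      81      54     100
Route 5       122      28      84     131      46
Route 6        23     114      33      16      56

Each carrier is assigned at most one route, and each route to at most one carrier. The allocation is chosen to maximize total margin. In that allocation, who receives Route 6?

Optimal: Ember→Route 3 ($130k), Onyx→Route 6 ($114k), Cove→Route 1 ($128k), Nimbus→Route 5 ($131k), Iris→Route 7 ($100k) — total 130+114+128+131+100 = $603k.
Onyx's own top route is Route 3 ($115k), but forcing Onyx→Route 3 and reassigning the rest optimally gives only $497k — worse by 106.

Onyx receives Route 6.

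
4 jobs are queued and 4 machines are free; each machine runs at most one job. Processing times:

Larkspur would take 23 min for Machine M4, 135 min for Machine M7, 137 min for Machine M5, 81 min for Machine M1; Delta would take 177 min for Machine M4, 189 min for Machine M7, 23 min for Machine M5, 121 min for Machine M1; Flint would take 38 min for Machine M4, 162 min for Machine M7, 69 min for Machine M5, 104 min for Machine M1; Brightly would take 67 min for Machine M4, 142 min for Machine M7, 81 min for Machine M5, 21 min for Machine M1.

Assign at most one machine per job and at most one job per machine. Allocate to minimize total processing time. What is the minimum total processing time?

Min total: 217 min

This is a one-to-one assignment (minimum-cost bipartite matching).
Optimal: Larkspur→Machine M7 (135 min), Delta→Machine M5 (23 min), Flint→Machine M4 (38 min), Brightly→Machine M1 (21 min) — total 135+23+38+21 = 217 min.
Column-greedy (each machine in turn goes to its cheapest remaining job) gives 292 min, worse by 75.
Next-best assignment: Larkspur→Machine M4, Delta→Machine M5, Flint→Machine M7, Brightly→Machine M1 = 229 min.
Swapping Flint↔Delta (Flint→Machine M5 69 min, Delta→Machine M4 177 min) adds 185.
No other one-to-one assignment undercuts 217 min.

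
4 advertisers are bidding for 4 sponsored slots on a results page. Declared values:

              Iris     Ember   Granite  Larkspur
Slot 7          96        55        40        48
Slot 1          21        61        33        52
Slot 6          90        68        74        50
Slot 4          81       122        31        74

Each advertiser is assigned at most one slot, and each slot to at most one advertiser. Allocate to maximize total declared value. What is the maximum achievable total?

This is the linear assignment problem.
Optimal: Iris→Slot 7 ($96), Ember→Slot 4 ($122), Granite→Slot 6 ($74), Larkspur→Slot 1 ($52) — total 96+122+74+52 = $344.
Column-greedy (each slot in turn goes to its best remaining advertiser) gives $305, worse by 39.
Next-best assignment: Iris→Slot 7, Ember→Slot 1, Granite→Slot 6, Larkspur→Slot 4 = $305.
Every other assignment is strictly worse.

Max total: $344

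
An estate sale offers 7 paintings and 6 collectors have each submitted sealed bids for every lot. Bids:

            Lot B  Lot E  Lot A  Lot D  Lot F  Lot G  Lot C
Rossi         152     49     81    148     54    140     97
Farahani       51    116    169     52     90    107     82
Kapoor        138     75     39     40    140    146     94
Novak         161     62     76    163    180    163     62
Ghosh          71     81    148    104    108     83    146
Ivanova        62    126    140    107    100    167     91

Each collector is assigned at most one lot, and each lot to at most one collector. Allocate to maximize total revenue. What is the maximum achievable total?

Maximum total: $948

Treat this as an assignment problem: match each collector to one lot.
Optimal: Rossi→Lot D ($148), Farahani→Lot A ($169), Kapoor→Lot B ($138), Novak→Lot F ($180), Ghosh→Lot C ($146), Ivanova→Lot G ($167) — total 148+169+138+180+146+167 = $948.
Column-greedy (each lot in turn goes to its best remaining collector) gives $827, worse by 121.
Every other assignment is strictly worse.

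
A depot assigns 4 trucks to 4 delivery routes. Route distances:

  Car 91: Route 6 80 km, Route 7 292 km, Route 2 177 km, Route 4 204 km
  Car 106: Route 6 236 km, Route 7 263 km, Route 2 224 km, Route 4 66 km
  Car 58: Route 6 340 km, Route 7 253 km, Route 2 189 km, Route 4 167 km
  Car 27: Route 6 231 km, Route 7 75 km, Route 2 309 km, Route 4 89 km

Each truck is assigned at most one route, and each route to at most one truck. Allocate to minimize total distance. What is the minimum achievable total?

Optimal: Car 91→Route 6 (80 km), Car 106→Route 4 (66 km), Car 58→Route 2 (189 km), Car 27→Route 7 (75 km) — total 80+66+189+75 = 410 km.
Next-best assignment: Car 91→Route 6, Car 106→Route 2, Car 58→Route 4, Car 27→Route 7 = 546 km.

Minimum total: 410 km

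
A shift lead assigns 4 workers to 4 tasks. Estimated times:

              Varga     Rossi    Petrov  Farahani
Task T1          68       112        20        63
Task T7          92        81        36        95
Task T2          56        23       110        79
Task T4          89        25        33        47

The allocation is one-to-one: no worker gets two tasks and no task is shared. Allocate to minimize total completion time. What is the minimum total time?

Min total: 174 min

Optimal: Varga→Task T1 (68 min), Rossi→Task T2 (23 min), Petrov→Task T7 (36 min), Farahani→Task T4 (47 min) — total 68+23+36+47 = 174 min.
Min-entry greedy (repeatedly take the single cheapest remaining cell) gives 182 min, worse by 8.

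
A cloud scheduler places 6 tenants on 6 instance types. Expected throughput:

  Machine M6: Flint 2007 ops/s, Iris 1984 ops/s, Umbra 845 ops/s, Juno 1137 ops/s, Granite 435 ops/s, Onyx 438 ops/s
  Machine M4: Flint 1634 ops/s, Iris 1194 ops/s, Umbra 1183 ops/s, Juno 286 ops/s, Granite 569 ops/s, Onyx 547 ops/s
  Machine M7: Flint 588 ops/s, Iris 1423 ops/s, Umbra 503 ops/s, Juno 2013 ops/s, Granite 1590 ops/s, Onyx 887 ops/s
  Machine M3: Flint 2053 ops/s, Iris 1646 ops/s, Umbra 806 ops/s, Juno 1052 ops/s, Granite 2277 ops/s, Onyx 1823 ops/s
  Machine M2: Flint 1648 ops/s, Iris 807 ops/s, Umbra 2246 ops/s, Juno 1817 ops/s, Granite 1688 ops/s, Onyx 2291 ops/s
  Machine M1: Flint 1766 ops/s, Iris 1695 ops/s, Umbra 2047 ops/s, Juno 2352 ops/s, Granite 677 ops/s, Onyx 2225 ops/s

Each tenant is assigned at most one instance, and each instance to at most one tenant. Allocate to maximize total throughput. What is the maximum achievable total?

Maximum total: 12379 ops/s

Optimal: Flint→Machine M4 (1634 ops/s), Iris→Machine M6 (1984 ops/s), Umbra→Machine M2 (2246 ops/s), Juno→Machine M7 (2013 ops/s), Granite→Machine M3 (2277 ops/s), Onyx→Machine M1 (2225 ops/s) — total 1634+1984+2246+2013+2277+2225 = 12379 ops/s.
Row-greedy (each tenant in turn takes its best remaining instance) gives 10772 ops/s, worse by 1607.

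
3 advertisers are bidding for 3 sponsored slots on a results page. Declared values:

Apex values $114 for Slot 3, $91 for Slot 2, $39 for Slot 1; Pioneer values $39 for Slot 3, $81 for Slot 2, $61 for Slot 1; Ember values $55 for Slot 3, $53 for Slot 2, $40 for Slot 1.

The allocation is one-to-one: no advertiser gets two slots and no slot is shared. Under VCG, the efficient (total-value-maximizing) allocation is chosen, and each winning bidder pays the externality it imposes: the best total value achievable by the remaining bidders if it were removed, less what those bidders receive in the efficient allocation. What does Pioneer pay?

Efficient allocation: Apex→Slot 3 ($114), Pioneer→Slot 2 ($81), Ember→Slot 1 ($40); total welfare W = $235.
Pioneer receives Slot 2 at value $81, so the others get W − 81 = $154.
Without Pioneer: best allocation of the remaining 2 bidders over all 3 slots is Apex→Slot 3 ($114), Ember→Slot 2 ($53), total $167.
VCG payment = (others' best without Pioneer) − (others' welfare with Pioneer) = 167 − 154 = $13.

Pioneer pays $13.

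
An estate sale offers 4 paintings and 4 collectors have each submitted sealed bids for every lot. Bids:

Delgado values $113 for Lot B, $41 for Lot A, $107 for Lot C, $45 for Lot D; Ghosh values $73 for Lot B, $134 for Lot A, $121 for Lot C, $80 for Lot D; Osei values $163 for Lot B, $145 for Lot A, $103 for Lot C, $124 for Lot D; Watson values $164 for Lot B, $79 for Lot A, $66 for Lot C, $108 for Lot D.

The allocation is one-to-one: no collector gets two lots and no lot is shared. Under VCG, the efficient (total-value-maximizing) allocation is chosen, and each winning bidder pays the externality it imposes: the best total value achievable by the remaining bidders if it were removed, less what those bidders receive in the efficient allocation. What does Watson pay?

Efficient allocation: Delgado→Lot C ($107), Ghosh→Lot A ($134), Osei→Lot D ($124), Watson→Lot B ($164); total welfare W = $529.
Watson receives Lot B at value $164, so the others get W − 164 = $365.
Without Watson: best allocation of the remaining 3 bidders over all 4 lots is Delgado→Lot C ($107), Ghosh→Lot A ($134), Osei→Lot B ($163), total $404.
VCG payment = (others' best without Watson) − (others' welfare with Watson) = 404 − 365 = $39.

Watson pays $39.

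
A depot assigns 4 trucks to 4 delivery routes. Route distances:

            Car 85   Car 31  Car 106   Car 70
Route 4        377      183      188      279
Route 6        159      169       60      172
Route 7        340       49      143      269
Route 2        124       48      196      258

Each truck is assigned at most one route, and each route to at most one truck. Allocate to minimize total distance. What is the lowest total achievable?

This is the linear assignment problem.
Optimal: Car 85→Route 2 (124 km), Car 31→Route 7 (49 km), Car 106→Route 6 (60 km), Car 70→Route 4 (279 km) — total 124+49+60+279 = 512 km.
Column-greedy (each route in turn goes to its cheapest remaining truck) gives 636 km, worse by 124.

Minimum total: 512 km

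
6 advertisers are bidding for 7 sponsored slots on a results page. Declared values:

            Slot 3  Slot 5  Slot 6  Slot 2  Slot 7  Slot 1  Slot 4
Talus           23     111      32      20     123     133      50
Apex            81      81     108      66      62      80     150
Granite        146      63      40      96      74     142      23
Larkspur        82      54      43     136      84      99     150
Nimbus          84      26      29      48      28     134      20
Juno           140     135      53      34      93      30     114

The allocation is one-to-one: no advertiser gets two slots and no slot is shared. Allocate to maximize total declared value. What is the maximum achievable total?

Maximum total: $824

Optimal: Talus→Slot 7 ($123), Apex→Slot 4 ($150), Granite→Slot 3 ($146), Larkspur→Slot 2 ($136), Nimbus→Slot 1 ($134), Juno→Slot 5 ($135) — total 123+150+146+136+134+135 = $824.
Row-greedy (each advertiser in turn takes its best remaining slot) gives $729, worse by 95.
Swapping Larkspur↔Granite (Larkspur→Slot 3 $82, Granite→Slot 2 $96) loses 104.
Every other assignment is strictly worse.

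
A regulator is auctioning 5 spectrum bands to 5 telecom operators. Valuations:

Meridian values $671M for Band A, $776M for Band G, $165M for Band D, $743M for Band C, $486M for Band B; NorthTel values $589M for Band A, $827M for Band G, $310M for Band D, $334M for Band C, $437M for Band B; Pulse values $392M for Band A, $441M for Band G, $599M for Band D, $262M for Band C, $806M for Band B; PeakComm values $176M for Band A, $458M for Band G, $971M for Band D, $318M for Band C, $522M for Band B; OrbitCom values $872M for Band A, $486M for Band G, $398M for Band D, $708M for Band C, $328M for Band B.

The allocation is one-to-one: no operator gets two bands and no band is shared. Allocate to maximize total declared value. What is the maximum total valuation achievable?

Maximum total: $4219M

This is the linear assignment problem.
Optimal: Meridian→Band C ($743M), NorthTel→Band G ($827M), Pulse→Band B ($806M), PeakComm→Band D ($971M), OrbitCom→Band A ($872M) — total 743+827+806+971+872 = $4219M.
Row-greedy (each operator in turn takes its best remaining band) gives $3850M, worse by 369.
Next-best assignment: Meridian→Band A, NorthTel→Band G, Pulse→Band B, PeakComm→Band D, OrbitCom→Band C = $3983M.
No other one-to-one assignment exceeds $4219M.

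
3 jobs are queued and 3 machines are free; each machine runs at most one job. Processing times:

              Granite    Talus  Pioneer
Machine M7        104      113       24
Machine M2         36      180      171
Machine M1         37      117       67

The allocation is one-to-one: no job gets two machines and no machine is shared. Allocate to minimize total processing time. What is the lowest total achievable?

Optimal: Granite→Machine M2 (36 min), Talus→Machine M1 (117 min), Pioneer→Machine M7 (24 min) — total 36+117+24 = 177 min.
Swapping Granite↔Pioneer (Granite→Machine M7 104 min, Pioneer→Machine M2 171 min) adds 215.

Minimum total: 177 min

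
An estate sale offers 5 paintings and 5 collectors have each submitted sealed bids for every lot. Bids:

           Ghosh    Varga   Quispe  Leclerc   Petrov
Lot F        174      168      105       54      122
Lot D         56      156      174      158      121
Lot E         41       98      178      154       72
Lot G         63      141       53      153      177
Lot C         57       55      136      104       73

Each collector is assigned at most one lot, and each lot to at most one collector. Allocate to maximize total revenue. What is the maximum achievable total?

Optimal: Ghosh→Lot F ($174), Varga→Lot D ($156), Quispe→Lot C ($136), Leclerc→Lot E ($154), Petrov→Lot G ($177) — total 174+156+136+154+177 = $797.
Row-greedy (each collector in turn takes its best remaining lot) gives $734, worse by 63.
Swapping Leclerc↔Varga (Leclerc→Lot D $158, Varga→Lot E $98) loses 54.
No other one-to-one assignment exceeds $797.

Maximum total: $797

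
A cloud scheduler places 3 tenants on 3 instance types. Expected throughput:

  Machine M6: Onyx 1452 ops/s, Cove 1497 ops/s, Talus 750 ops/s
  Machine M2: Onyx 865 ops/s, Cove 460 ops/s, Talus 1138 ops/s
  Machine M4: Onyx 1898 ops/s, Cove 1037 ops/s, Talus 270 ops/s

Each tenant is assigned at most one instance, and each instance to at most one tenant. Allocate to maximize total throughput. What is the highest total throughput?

Maximum total: 4533 ops/s

Optimal: Onyx→Machine M4 (1898 ops/s), Cove→Machine M6 (1497 ops/s), Talus→Machine M2 (1138 ops/s) — total 1898+1497+1138 = 4533 ops/s.
Next-best assignment: Onyx→Machine M6, Cove→Machine M4, Talus→Machine M2 = 3627 ops/s.
Swapping Cove↔Talus (Cove→Machine M2 460 ops/s, Talus→Machine M6 750 ops/s) loses 1425.
No other one-to-one assignment exceeds 4533 ops/s.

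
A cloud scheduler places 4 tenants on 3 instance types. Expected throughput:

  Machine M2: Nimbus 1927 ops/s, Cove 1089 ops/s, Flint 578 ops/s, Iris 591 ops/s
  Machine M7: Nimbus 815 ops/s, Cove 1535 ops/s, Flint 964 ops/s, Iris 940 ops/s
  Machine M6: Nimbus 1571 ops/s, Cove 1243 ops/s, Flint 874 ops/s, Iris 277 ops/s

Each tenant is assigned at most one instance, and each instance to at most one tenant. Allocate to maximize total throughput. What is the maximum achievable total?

Optimal: Nimbus→Machine M2 (1927 ops/s), Cove→Machine M7 (1535 ops/s), Flint→Machine M6 (874 ops/s) — total 1927+1535+874 = 4336 ops/s.
Next-best assignment: Nimbus→Machine M2, Flint→Machine M7, Cove→Machine M6 = 4134 ops/s.

Max total: 4336 ops/s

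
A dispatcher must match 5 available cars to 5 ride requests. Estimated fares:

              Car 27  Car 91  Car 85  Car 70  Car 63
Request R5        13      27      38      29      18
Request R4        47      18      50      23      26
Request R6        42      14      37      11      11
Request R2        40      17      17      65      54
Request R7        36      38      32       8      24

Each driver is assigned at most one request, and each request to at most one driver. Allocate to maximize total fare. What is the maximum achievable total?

Maximum total: $213

This is a one-to-one assignment (maximum-weight bipartite matching).
Optimal: Car 27→Request R6 ($42), Car 91→Request R7 ($38), Car 85→Request R4 ($50), Car 70→Request R5 ($29), Car 63→Request R2 ($54) — total 42+38+50+29+54 = $213.
Row-greedy (each driver in turn takes its best remaining request) gives $199, worse by 14.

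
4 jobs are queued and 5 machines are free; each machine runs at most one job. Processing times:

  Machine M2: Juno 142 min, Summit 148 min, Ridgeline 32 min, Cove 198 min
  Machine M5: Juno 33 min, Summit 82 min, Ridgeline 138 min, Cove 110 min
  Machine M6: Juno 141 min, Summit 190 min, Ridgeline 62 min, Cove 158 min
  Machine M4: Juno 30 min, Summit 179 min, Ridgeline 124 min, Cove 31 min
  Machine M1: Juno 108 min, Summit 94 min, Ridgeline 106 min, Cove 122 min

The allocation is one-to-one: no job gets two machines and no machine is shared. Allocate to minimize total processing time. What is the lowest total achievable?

Optimal: Juno→Machine M5 (33 min), Summit→Machine M1 (94 min), Ridgeline→Machine M2 (32 min), Cove→Machine M4 (31 min) — total 33+94+32+31 = 190 min.
Row-greedy (each job in turn takes its cheapest remaining machine) gives 266 min, worse by 76.
Next-best assignment: Juno→Machine M5, Summit→Machine M1, Ridgeline→Machine M6, Cove→Machine M4 = 220 min.

Minimum total: 190 min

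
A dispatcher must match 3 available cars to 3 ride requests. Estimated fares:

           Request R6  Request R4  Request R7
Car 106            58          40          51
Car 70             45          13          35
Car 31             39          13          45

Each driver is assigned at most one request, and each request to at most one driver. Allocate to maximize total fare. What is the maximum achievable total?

Maximum total: $130

This is a one-to-one assignment (maximum-weight bipartite matching).
Optimal: Car 106→Request R4 ($40), Car 70→Request R6 ($45), Car 31→Request R7 ($45) — total 40+45+45 = $130.
Row-greedy (each driver in turn takes its best remaining request) gives $106, worse by 24.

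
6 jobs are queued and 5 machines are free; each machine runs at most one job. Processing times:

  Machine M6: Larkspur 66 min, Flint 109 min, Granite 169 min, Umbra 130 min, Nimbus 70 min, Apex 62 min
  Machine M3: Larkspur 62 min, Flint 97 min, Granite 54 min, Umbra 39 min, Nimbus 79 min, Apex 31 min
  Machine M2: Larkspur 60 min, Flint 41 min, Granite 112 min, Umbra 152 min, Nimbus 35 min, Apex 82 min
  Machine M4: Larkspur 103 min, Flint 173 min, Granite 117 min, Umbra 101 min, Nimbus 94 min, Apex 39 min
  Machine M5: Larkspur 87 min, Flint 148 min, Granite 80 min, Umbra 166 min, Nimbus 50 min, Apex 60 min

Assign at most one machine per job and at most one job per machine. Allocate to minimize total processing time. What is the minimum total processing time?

Optimal: Larkspur→Machine M6 (66 min), Umbra→Machine M3 (39 min), Flint→Machine M2 (41 min), Apex→Machine M4 (39 min), Nimbus→Machine M5 (50 min) — total 66+39+41+39+50 = 235 min.
Column-greedy (each machine in turn goes to its cheapest remaining job) gives 319 min, worse by 84.

Minimum total: 235 min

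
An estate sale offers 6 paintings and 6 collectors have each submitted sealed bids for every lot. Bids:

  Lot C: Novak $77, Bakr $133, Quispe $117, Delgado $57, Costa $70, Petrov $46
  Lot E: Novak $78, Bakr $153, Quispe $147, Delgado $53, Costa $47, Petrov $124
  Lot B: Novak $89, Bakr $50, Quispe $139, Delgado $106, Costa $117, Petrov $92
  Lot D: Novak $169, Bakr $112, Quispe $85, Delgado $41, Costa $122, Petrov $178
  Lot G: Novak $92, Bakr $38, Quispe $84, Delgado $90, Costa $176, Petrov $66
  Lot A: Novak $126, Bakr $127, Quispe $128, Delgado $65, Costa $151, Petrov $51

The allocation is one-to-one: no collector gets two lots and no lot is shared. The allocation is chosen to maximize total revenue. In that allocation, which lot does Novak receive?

Novak receives Lot A.

Optimal: Novak→Lot A ($126), Bakr→Lot C ($133), Quispe→Lot E ($147), Delgado→Lot B ($106), Costa→Lot G ($176), Petrov→Lot D ($178) — total 126+133+147+106+176+178 = $866.
Swapping Novak↔Petrov (Novak→Lot D $169, Petrov→Lot A $51) loses 84.
Checked against all permutations: $866 is optimal.
Novak's own top lot is Lot D ($169), but forcing Novak→Lot D and reassigning the rest optimally gives only $836 — worse by 30.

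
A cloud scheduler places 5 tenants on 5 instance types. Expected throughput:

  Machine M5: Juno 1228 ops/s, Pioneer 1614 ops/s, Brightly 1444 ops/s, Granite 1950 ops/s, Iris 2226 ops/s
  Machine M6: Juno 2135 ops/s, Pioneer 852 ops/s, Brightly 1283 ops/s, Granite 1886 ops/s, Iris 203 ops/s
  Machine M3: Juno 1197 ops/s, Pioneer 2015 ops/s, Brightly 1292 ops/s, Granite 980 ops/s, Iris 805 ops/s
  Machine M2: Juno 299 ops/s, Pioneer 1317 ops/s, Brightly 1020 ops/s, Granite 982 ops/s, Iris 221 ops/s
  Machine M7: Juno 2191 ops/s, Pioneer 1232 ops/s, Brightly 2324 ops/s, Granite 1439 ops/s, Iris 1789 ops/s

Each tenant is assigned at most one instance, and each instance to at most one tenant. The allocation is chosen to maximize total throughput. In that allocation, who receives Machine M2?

Granite receives Machine M2.

Optimal: Juno→Machine M6 (2135 ops/s), Pioneer→Machine M3 (2015 ops/s), Brightly→Machine M7 (2324 ops/s), Granite→Machine M2 (982 ops/s), Iris→Machine M5 (2226 ops/s) — total 2135+2015+2324+982+2226 = 9682 ops/s.
Next-best assignment: Juno→Machine M7, Pioneer→Machine M3, Brightly→Machine M2, Granite→Machine M6, Iris→Machine M5 = 9338 ops/s.
Checked against all permutations: 9682 ops/s is optimal.
Granite's own top instance is Machine M5 (1950 ops/s), but forcing Granite→Machine M5 and reassigning the rest optimally gives only 8909 ops/s — worse by 773.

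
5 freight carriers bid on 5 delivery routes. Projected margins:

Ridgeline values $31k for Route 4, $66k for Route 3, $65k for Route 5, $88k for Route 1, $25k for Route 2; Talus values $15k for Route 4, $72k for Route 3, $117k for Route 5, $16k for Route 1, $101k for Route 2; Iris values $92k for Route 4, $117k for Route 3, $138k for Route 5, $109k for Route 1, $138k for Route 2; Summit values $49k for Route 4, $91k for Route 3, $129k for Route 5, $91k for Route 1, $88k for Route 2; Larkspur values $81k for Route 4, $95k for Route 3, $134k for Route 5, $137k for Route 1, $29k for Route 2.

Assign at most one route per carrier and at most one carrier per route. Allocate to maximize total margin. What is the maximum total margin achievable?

Treat this as an assignment problem: match each carrier to one route.
Optimal: Ridgeline→Route 3 ($66k), Talus→Route 2 ($101k), Iris→Route 4 ($92k), Summit→Route 5 ($129k), Larkspur→Route 1 ($137k) — total 66+101+92+129+137 = $525k.
Max-entry greedy (repeatedly take the single best remaining cell) gives $498k, worse by 27.
Next-best assignment: Ridgeline→Route 1, Talus→Route 2, Iris→Route 3, Summit→Route 5, Larkspur→Route 4 = $516k.
Checked against all permutations: $525k is optimal.

Max total: $525k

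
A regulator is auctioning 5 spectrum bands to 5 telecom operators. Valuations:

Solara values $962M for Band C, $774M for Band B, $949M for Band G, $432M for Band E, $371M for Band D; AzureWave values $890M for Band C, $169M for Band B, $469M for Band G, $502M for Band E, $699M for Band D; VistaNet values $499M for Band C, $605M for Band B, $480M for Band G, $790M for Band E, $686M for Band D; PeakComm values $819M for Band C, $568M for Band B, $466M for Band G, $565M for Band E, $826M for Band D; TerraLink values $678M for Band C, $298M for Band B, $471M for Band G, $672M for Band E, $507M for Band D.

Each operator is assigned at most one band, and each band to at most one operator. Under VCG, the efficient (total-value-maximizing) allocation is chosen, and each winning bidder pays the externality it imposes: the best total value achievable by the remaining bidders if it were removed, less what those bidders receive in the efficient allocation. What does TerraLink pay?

Efficient allocation: Solara→Band G ($949M), AzureWave→Band C ($890M), VistaNet→Band B ($605M), PeakComm→Band D ($826M), TerraLink→Band E ($672M); total welfare W = $3942M.
TerraLink receives Band E at value $672M, so the others get W − 672 = $3270M.
Without TerraLink: best allocation of the remaining 4 bidders over all 5 bands is Solara→Band G ($949M), AzureWave→Band C ($890M), VistaNet→Band E ($790M), PeakComm→Band D ($826M), total $3455M.
VCG payment = (others' best without TerraLink) − (others' welfare with TerraLink) = 3455 − 3270 = $185M.

TerraLink pays $185M.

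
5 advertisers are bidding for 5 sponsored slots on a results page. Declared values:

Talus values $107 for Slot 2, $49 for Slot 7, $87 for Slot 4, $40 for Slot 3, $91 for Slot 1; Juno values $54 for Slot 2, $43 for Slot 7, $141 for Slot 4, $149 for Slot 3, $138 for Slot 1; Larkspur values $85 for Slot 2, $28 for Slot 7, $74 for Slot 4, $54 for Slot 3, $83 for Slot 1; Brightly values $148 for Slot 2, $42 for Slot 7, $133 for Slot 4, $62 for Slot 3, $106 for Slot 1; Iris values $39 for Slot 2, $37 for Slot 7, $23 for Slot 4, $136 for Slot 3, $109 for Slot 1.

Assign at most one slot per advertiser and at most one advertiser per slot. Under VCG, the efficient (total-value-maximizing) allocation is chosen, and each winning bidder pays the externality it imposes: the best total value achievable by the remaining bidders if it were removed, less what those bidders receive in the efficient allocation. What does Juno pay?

Juno pays $43.

Efficient allocation: Talus→Slot 7 ($49), Juno→Slot 4 ($141), Larkspur→Slot 1 ($83), Brightly→Slot 2 ($148), Iris→Slot 3 ($136); total welfare W = $557.
Juno receives Slot 4 at value $141, so the others get W − 141 = $416.
Without Juno: best allocation of the remaining 4 bidders over all 5 slots is Talus→Slot 2 ($107), Larkspur→Slot 1 ($83), Brightly→Slot 4 ($133), Iris→Slot 3 ($136), total $459.
VCG payment = (others' best without Juno) − (others' welfare with Juno) = 459 − 416 = $43.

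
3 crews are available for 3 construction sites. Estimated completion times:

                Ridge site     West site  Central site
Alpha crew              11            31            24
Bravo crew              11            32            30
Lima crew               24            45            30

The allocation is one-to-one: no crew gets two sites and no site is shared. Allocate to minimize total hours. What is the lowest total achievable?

Min total: 72 hours

This is a one-to-one assignment (minimum-cost bipartite matching).
Optimal: Alpha crew→West site (31 hours), Bravo crew→Ridge site (11 hours), Lima crew→Central site (30 hours) — total 31+11+30 = 72 hours.
Column-greedy (each site in turn goes to its cheapest remaining crew) gives 73 hours, worse by 1.
Next-best assignment: Alpha crew→Ridge site, Bravo crew→West site, Lima crew→Central site = 73 hours.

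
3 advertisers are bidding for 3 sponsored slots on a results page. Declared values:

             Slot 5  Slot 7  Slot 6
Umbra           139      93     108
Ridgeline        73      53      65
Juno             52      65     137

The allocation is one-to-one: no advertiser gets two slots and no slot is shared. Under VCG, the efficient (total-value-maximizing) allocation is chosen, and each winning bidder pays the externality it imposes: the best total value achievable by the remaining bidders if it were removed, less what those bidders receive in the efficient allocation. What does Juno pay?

Juno pays $12.

Efficient allocation: Umbra→Slot 5 ($139), Ridgeline→Slot 7 ($53), Juno→Slot 6 ($137); total welfare W = $329.
Juno receives Slot 6 at value $137, so the others get W − 137 = $192.
Without Juno: best allocation of the remaining 2 bidders over all 3 slots is Umbra→Slot 5 ($139), Ridgeline→Slot 6 ($65), total $204.
VCG payment = (others' best without Juno) − (others' welfare with Juno) = 204 − 192 = $12.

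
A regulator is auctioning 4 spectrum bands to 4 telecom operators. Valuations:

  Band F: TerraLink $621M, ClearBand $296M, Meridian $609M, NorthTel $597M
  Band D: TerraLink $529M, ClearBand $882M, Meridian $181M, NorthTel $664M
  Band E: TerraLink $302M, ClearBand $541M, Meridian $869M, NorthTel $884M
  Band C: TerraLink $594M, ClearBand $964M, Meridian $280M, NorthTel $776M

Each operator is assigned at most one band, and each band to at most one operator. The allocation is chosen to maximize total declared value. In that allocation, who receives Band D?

ClearBand receives Band D.

Optimal: TerraLink→Band F ($621M), ClearBand→Band D ($882M), Meridian→Band E ($869M), NorthTel→Band C ($776M) — total 621+882+869+776 = $3148M.
Column-greedy (each band in turn goes to its best remaining operator) gives $2667M, worse by 481.
Next-best assignment: TerraLink→Band F, ClearBand→Band C, Meridian→Band E, NorthTel→Band D = $3118M.
ClearBand's own top band is Band C ($964M), but forcing ClearBand→Band C and reassigning the rest optimally gives only $3118M — worse by 30.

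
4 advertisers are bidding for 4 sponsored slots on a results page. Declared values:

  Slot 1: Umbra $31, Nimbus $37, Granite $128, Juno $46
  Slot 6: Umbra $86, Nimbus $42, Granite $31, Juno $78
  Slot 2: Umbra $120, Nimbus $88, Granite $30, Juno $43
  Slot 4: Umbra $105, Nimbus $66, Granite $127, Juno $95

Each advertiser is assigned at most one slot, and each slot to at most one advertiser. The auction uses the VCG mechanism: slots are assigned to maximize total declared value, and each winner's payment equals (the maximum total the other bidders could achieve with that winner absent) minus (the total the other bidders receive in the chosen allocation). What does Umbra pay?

Efficient allocation: Umbra→Slot 4 ($105), Nimbus→Slot 2 ($88), Granite→Slot 1 ($128), Juno→Slot 6 ($78); total welfare W = $399.
Umbra receives Slot 4 at value $105, so the others get W − 105 = $294.
Without Umbra: best allocation of the remaining 3 bidders over all 4 slots is Nimbus→Slot 2 ($88), Granite→Slot 1 ($128), Juno→Slot 4 ($95), total $311.
VCG payment = (others' best without Umbra) − (others' welfare with Umbra) = 311 − 294 = $17.

Umbra pays $17.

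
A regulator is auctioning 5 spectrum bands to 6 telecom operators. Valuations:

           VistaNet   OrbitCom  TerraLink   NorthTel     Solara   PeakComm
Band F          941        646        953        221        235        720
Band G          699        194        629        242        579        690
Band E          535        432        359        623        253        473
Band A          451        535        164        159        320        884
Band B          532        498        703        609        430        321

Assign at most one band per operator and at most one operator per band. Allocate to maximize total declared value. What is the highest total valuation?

Maximum total: $3730M

Optimal: VistaNet→Band F ($941M), Solara→Band G ($579M), NorthTel→Band E ($623M), PeakComm→Band A ($884M), TerraLink→Band B ($703M) — total 941+579+623+884+703 = $3730M.
Column-greedy (each band in turn goes to its best remaining operator) gives $3657M, worse by 73.
Next-best assignment: TerraLink→Band F, VistaNet→Band G, NorthTel→Band E, PeakComm→Band A, OrbitCom→Band B = $3657M.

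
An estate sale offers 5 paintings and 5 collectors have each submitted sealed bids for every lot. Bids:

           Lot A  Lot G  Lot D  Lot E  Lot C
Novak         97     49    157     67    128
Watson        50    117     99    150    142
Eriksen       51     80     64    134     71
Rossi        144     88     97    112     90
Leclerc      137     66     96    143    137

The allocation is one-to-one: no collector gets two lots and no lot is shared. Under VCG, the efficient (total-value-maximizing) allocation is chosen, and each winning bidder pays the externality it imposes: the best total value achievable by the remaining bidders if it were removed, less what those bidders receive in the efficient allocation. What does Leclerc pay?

Efficient allocation: Novak→Lot D ($157), Watson→Lot G ($117), Eriksen→Lot E ($134), Rossi→Lot A ($144), Leclerc→Lot C ($137); total welfare W = $689.
Leclerc receives Lot C at value $137, so the others get W − 137 = $552.
Without Leclerc: best allocation of the remaining 4 bidders over all 5 lots is Novak→Lot D ($157), Watson→Lot C ($142), Eriksen→Lot E ($134), Rossi→Lot A ($144), total $577.
VCG payment = (others' best without Leclerc) − (others' welfare with Leclerc) = 577 − 552 = $25.

Leclerc pays $25.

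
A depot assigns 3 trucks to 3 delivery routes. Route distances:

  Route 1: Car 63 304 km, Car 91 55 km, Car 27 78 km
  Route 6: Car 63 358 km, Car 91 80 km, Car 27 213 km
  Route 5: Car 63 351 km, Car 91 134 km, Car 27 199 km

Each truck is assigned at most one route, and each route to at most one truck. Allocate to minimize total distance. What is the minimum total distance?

Optimal: Car 63→Route 5 (351 km), Car 91→Route 6 (80 km), Car 27→Route 1 (78 km) — total 351+80+78 = 509 km.
No other one-to-one assignment undercuts 509 km.

Minimum total: 509 km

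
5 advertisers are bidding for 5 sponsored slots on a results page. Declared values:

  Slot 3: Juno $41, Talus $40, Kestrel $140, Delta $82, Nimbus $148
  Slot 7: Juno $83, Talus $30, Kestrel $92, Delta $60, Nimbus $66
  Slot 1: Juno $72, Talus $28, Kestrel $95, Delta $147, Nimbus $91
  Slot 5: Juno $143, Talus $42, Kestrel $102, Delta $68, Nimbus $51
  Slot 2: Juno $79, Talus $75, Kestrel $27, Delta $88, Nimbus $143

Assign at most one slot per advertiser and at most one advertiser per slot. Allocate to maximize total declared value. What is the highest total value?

Optimal: Juno→Slot 5 ($143), Talus→Slot 2 ($75), Kestrel→Slot 7 ($92), Delta→Slot 1 ($147), Nimbus→Slot 3 ($148) — total 143+75+92+147+148 = $605.
Row-greedy (each advertiser in turn takes its best remaining slot) gives $571, worse by 34.
Next-best assignment: Juno→Slot 5, Talus→Slot 7, Kestrel→Slot 3, Delta→Slot 1, Nimbus→Slot 2 = $603.
Checked against all permutations: $605 is optimal.

Max total: $605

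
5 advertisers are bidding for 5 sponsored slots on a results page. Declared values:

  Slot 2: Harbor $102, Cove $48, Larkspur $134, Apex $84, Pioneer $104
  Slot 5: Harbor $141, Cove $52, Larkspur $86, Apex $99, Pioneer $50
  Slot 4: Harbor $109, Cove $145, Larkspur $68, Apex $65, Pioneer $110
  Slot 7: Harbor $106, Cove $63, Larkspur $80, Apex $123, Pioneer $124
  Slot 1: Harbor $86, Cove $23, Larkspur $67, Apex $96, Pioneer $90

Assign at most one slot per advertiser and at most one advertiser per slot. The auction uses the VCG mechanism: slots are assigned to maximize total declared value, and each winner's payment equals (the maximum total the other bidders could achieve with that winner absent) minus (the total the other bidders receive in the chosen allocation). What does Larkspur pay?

Larkspur pays $7.

Efficient allocation: Harbor→Slot 5 ($141), Cove→Slot 4 ($145), Larkspur→Slot 2 ($134), Apex→Slot 1 ($96), Pioneer→Slot 7 ($124); total welfare W = $640.
Larkspur receives Slot 2 at value $134, so the others get W − 134 = $506.
Without Larkspur: best allocation of the remaining 4 bidders over all 5 slots is Harbor→Slot 5 ($141), Cove→Slot 4 ($145), Apex→Slot 7 ($123), Pioneer→Slot 2 ($104), total $513.
VCG payment = (others' best without Larkspur) − (others' welfare with Larkspur) = 513 − 506 = $7.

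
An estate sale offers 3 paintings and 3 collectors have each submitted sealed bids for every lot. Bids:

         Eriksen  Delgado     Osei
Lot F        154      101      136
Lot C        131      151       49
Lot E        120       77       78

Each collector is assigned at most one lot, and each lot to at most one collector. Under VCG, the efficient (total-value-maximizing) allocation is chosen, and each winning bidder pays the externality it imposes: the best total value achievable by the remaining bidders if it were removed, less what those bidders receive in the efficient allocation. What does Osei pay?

Osei pays $34.

Efficient allocation: Eriksen→Lot E ($120), Delgado→Lot C ($151), Osei→Lot F ($136); total welfare W = $407.
Osei receives Lot F at value $136, so the others get W − 136 = $271.
Without Osei: best allocation of the remaining 2 bidders over all 3 lots is Eriksen→Lot F ($154), Delgado→Lot C ($151), total $305.
VCG payment = (others' best without Osei) − (others' welfare with Osei) = 305 − 271 = $34.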